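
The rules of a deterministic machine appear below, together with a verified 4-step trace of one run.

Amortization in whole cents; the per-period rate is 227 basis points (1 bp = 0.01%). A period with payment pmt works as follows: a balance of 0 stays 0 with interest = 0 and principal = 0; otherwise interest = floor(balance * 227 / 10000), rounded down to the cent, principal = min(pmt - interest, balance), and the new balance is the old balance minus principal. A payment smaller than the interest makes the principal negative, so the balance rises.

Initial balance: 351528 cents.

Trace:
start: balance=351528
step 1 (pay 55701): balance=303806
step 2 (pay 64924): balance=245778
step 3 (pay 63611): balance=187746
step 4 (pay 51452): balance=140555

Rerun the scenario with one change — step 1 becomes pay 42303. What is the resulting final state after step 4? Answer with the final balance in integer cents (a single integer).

(re-executing from step 1 with the substitution; state before step 1: balance=351528)
step 1 (pay 42303): balance=317204
step 2 (pay 64924): balance=259480
step 3 (pay 63611): balance=201759
step 4 (pay 51452): balance=154886

154886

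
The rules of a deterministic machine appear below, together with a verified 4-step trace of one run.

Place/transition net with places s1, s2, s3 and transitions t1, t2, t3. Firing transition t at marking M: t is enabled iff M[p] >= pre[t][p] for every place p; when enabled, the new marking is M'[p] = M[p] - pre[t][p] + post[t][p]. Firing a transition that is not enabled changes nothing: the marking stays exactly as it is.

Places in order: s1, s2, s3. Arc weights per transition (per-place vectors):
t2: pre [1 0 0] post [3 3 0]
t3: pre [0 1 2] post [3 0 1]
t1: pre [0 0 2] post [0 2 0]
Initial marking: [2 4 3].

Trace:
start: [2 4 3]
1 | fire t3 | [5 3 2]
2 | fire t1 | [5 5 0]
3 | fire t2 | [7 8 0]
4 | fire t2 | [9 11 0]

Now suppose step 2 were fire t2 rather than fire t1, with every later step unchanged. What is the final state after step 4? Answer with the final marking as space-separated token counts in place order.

11 12 2

(re-executing from step 2 with the substitution; state before step 2: [5 3 2])
2 | fire t2 | [7 6 2]
3 | fire t2 | [9 9 2]
4 | fire t2 | [11 12 2]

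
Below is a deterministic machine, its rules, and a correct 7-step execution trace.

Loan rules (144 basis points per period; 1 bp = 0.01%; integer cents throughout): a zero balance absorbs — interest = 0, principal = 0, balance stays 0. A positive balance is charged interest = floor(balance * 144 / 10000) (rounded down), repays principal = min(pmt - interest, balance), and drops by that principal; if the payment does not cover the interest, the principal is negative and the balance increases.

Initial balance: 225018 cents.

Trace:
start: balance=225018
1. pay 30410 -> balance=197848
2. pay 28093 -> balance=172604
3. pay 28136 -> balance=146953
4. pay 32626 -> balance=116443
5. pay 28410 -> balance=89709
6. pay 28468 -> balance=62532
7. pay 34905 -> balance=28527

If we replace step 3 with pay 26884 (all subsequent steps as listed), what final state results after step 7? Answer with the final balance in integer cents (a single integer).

(re-executing from step 3 with the substitution; state before step 3: balance=172604)
3. pay 26884 -> balance=148205
4. pay 32626 -> balance=117713
5. pay 28410 -> balance=90998
6. pay 28468 -> balance=63840
7. pay 34905 -> balance=29854

29854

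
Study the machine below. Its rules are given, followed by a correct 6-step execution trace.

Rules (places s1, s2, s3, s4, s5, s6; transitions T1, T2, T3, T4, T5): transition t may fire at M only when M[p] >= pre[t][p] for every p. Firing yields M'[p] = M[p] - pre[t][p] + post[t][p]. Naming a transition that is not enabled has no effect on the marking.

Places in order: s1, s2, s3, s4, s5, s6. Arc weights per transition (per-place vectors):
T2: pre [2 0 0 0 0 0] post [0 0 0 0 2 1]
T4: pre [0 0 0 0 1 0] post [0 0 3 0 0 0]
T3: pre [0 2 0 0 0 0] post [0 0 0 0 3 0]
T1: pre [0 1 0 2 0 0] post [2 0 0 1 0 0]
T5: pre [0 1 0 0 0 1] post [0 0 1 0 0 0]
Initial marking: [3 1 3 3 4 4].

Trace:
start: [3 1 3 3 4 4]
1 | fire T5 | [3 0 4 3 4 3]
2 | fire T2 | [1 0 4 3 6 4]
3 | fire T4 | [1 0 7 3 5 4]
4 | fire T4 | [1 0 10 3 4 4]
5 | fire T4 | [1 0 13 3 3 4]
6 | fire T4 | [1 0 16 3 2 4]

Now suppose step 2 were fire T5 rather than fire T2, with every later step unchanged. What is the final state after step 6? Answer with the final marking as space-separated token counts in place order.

(re-executing from step 2 with the substitution; state before step 2: [3 0 4 3 4 3])
2 | fire T5 | [3 0 4 3 4 3]
3 | fire T4 | [3 0 7 3 3 3]
4 | fire T4 | [3 0 10 3 2 3]
5 | fire T4 | [3 0 13 3 1 3]
6 | fire T4 | [3 0 16 3 0 3]

3 0 16 3 0 3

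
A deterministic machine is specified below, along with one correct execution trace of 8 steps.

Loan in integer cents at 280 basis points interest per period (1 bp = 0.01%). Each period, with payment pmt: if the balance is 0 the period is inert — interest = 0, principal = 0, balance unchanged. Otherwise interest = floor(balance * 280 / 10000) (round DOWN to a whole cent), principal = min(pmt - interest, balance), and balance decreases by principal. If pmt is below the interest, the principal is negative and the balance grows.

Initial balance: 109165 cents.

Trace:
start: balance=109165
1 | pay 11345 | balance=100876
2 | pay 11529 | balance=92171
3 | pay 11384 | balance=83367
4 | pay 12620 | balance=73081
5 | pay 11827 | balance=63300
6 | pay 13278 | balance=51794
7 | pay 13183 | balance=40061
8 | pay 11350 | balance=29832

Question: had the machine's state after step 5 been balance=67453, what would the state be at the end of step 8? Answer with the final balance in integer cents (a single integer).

state after step 5 := balance=67453
6 | pay 13278 | balance=56063
7 | pay 13183 | balance=44449
8 | pay 11350 | balance=34343

34343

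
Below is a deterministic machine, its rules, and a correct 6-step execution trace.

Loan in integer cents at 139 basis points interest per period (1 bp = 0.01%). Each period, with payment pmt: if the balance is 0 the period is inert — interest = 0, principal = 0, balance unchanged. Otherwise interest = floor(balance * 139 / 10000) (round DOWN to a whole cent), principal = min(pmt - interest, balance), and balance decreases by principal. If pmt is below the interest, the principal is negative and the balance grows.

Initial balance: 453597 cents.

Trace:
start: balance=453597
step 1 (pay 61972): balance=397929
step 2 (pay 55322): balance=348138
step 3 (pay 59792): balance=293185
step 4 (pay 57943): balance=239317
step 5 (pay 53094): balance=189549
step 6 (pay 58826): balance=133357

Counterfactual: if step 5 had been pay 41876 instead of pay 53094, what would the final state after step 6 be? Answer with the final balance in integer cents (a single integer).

144731

(re-executing from step 5 with the substitution; state before step 5: balance=239317)
step 5 (pay 41876): balance=200767
step 6 (pay 58826): balance=144731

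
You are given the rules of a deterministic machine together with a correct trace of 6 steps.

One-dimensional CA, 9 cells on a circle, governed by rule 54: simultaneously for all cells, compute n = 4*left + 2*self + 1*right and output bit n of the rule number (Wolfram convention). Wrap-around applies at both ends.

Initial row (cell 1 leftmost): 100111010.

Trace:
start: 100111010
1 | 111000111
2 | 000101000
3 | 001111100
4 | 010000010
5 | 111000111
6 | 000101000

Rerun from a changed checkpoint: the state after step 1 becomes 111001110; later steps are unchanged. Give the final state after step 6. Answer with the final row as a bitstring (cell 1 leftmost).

110000111

state after step 1 := 111001110
2 | 000110001
3 | 101001011
4 | 011111100
5 | 100000010
6 | 110000111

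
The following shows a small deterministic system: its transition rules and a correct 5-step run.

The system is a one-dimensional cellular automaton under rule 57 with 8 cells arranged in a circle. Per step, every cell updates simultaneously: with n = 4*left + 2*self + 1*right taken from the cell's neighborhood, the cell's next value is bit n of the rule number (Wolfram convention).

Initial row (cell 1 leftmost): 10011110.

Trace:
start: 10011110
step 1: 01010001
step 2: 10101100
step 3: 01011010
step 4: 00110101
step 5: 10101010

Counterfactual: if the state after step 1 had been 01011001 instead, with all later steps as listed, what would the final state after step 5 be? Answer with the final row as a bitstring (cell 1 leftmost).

10101010

state after step 1 := 01011001
step 2: 10110100
step 3: 01101010
step 4: 01010101
step 5: 10101010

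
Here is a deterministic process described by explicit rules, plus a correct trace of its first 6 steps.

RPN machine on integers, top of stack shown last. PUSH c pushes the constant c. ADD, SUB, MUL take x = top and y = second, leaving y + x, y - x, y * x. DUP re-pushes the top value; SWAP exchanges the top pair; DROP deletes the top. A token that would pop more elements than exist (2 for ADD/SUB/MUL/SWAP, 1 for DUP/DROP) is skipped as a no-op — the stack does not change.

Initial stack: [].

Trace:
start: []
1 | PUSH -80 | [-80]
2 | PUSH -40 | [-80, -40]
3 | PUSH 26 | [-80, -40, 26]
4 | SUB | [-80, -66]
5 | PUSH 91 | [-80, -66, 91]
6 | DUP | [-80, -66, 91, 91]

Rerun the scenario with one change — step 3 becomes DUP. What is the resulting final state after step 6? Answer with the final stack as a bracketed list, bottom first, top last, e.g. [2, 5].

(re-executing from step 3 with the substitution; state before step 3: [-80, -40])
3 | DUP | [-80, -40, -40]
4 | SUB | [-80, 0]
5 | PUSH 91 | [-80, 0, 91]
6 | DUP | [-80, 0, 91, 91]

[-80, 0, 91, 91]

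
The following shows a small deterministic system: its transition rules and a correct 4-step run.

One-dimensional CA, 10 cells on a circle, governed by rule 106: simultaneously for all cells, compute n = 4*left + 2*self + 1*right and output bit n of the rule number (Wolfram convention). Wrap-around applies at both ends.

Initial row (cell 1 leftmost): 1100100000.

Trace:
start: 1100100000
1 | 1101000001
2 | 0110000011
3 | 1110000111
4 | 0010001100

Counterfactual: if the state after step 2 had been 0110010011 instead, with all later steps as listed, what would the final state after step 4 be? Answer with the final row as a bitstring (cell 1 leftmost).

state after step 2 := 0110010011
3 | 1110100111
4 | 0011001100

0011001100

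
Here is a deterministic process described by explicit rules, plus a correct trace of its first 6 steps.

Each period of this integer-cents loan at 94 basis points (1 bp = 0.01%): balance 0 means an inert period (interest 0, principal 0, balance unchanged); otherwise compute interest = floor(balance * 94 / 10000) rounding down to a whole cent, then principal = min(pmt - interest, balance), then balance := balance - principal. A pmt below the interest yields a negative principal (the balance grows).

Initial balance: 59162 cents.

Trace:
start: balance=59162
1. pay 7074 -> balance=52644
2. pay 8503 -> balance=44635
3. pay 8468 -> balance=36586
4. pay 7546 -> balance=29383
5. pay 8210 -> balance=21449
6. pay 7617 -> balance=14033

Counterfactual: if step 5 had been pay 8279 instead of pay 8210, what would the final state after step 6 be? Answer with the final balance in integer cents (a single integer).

13963

(re-executing from step 5 with the substitution; state before step 5: balance=29383)
5. pay 8279 -> balance=21380
6. pay 7617 -> balance=13963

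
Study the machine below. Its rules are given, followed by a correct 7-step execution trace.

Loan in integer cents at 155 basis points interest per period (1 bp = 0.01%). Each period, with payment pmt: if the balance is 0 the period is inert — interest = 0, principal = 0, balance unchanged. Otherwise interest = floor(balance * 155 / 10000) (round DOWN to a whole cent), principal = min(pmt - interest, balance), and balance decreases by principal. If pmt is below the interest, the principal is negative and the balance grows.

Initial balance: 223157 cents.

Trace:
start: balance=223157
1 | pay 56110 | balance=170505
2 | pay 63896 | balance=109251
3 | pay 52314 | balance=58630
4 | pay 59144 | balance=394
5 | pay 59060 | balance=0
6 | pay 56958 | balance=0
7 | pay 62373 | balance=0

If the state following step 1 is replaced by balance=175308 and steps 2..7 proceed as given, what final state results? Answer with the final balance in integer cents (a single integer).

0

state after step 1 := balance=175308
2 | pay 63896 | balance=114129
3 | pay 52314 | balance=63583
4 | pay 59144 | balance=5424
5 | pay 59060 | balance=0
6 | pay 56958 | balance=0
7 | pay 62373 | balance=0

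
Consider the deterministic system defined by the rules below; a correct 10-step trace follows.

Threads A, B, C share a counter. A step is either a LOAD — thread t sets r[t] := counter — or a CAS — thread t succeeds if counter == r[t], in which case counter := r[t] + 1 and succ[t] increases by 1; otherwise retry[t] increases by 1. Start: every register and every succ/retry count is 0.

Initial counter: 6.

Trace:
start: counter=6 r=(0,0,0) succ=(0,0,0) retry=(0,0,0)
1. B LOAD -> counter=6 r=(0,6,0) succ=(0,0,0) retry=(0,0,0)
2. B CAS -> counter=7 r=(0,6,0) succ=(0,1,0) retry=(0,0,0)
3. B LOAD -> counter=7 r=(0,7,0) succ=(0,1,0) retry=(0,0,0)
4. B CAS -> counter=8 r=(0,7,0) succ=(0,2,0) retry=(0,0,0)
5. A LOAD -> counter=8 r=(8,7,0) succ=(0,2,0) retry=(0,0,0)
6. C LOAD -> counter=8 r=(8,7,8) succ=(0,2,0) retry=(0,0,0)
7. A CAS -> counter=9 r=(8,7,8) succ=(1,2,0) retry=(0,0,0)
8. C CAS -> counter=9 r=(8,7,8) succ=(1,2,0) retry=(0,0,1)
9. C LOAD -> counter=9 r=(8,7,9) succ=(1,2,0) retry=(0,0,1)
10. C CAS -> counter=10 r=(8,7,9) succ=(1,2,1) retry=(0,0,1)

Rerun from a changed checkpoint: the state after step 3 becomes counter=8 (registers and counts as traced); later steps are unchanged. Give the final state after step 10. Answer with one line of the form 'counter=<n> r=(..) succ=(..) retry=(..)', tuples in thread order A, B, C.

counter=10 r=(8,7,9) succ=(1,1,1) retry=(0,1,1)

state after step 3 := counter=8 r=(0,7,0) succ=(0,1,0) retry=(0,0,0)
4. B CAS -> counter=8 r=(0,7,0) succ=(0,1,0) retry=(0,1,0)
5. A LOAD -> counter=8 r=(8,7,0) succ=(0,1,0) retry=(0,1,0)
6. C LOAD -> counter=8 r=(8,7,8) succ=(0,1,0) retry=(0,1,0)
7. A CAS -> counter=9 r=(8,7,8) succ=(1,1,0) retry=(0,1,0)
8. C CAS -> counter=9 r=(8,7,8) succ=(1,1,0) retry=(0,1,1)
9. C LOAD -> counter=9 r=(8,7,9) succ=(1,1,0) retry=(0,1,1)
10. C CAS -> counter=10 r=(8,7,9) succ=(1,1,1) retry=(0,1,1)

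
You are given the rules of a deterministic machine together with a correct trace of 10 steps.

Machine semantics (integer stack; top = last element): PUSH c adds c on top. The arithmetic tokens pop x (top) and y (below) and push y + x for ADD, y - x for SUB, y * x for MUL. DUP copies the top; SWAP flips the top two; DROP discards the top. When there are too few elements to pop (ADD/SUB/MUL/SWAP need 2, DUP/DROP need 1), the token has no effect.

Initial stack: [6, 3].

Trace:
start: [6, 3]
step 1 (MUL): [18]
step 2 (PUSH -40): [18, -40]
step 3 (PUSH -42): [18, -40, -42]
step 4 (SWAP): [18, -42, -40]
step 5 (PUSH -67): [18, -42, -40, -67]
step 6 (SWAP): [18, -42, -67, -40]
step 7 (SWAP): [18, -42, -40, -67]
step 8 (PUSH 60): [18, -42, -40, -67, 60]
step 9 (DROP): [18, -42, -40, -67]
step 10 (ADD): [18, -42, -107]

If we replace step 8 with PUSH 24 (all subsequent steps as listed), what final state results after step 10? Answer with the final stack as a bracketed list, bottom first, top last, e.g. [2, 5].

(re-executing from step 8 with the substitution; state before step 8: [18, -42, -40, -67])
step 8 (PUSH 24): [18, -42, -40, -67, 24]
step 9 (DROP): [18, -42, -40, -67]
step 10 (ADD): [18, -42, -107]

[18, -42, -107]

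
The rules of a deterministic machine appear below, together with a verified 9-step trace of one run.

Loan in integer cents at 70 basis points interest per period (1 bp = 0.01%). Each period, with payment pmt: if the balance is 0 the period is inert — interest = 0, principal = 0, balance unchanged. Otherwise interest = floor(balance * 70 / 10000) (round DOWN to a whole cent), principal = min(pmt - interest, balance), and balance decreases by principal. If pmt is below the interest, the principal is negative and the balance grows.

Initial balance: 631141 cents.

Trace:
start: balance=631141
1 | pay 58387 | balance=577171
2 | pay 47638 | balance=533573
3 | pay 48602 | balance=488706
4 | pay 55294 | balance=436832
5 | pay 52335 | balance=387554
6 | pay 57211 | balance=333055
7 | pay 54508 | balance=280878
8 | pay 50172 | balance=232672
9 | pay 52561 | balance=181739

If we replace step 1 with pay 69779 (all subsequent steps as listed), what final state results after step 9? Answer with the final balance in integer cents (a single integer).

(re-executing from step 1 with the substitution; state before step 1: balance=631141)
1 | pay 69779 | balance=565779
2 | pay 47638 | balance=522101
3 | pay 48602 | balance=477153
4 | pay 55294 | balance=425199
5 | pay 52335 | balance=375840
6 | pay 57211 | balance=321259
7 | pay 54508 | balance=268999
8 | pay 50172 | balance=220709
9 | pay 52561 | balance=169692

169692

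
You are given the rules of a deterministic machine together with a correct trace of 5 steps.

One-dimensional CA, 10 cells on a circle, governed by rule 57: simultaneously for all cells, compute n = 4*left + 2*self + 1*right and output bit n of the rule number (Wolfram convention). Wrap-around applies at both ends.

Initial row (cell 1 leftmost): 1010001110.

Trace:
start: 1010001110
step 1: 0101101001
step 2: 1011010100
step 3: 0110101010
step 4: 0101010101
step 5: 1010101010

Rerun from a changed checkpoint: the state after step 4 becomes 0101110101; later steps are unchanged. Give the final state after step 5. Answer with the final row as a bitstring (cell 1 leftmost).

1011001010

state after step 4 := 0101110101
step 5: 1011001010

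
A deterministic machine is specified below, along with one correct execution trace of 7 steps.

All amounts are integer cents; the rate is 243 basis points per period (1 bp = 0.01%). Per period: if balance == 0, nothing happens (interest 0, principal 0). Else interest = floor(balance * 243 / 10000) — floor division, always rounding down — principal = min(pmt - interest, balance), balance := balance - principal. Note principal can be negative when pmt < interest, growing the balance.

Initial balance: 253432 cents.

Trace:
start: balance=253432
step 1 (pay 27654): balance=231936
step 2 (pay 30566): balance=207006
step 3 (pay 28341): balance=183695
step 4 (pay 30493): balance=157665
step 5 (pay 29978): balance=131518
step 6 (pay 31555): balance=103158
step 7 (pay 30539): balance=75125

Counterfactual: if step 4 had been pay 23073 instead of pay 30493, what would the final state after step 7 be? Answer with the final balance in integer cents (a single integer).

(re-executing from step 4 with the substitution; state before step 4: balance=183695)
step 4 (pay 23073): balance=165085
step 5 (pay 29978): balance=139118
step 6 (pay 31555): balance=110943
step 7 (pay 30539): balance=83099

83099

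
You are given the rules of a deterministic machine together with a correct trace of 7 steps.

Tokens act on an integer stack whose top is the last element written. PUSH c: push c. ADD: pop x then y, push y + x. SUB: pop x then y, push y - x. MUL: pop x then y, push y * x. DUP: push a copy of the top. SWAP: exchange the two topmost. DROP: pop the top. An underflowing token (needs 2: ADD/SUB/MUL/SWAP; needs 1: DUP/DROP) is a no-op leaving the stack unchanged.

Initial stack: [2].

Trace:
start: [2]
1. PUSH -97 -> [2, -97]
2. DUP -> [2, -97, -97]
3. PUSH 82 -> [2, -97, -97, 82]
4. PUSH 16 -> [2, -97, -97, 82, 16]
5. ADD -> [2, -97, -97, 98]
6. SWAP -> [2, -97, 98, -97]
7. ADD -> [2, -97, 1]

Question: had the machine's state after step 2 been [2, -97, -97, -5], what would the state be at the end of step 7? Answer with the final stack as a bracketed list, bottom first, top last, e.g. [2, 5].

state after step 2 := [2, -97, -97, -5]
3. PUSH 82 -> [2, -97, -97, -5, 82]
4. PUSH 16 -> [2, -97, -97, -5, 82, 16]
5. ADD -> [2, -97, -97, -5, 98]
6. SWAP -> [2, -97, -97, 98, -5]
7. ADD -> [2, -97, -97, 93]

[2, -97, -97, 93]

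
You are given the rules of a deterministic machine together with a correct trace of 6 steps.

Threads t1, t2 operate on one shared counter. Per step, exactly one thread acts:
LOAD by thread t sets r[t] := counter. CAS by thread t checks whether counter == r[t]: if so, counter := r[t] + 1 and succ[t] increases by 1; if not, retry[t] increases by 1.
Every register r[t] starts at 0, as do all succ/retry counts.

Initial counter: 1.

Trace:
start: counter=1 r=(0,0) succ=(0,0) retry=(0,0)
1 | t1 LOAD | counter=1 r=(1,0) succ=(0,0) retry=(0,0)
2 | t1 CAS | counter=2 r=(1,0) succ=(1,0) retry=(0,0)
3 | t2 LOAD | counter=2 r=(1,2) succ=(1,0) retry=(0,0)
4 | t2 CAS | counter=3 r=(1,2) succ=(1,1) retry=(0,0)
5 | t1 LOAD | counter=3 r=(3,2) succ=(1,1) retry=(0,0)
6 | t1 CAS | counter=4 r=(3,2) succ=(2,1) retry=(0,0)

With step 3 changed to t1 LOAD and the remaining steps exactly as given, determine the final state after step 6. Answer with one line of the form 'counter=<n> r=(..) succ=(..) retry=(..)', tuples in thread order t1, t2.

counter=3 r=(2,0) succ=(2,0) retry=(0,1)

(re-executing from step 3 with the substitution; state before step 3: counter=2 r=(1,0) succ=(1,0) retry=(0,0))
3 | t1 LOAD | counter=2 r=(2,0) succ=(1,0) retry=(0,0)
4 | t2 CAS | counter=2 r=(2,0) succ=(1,0) retry=(0,1)
5 | t1 LOAD | counter=2 r=(2,0) succ=(1,0) retry=(0,1)
6 | t1 CAS | counter=3 r=(2,0) succ=(2,0) retry=(0,1)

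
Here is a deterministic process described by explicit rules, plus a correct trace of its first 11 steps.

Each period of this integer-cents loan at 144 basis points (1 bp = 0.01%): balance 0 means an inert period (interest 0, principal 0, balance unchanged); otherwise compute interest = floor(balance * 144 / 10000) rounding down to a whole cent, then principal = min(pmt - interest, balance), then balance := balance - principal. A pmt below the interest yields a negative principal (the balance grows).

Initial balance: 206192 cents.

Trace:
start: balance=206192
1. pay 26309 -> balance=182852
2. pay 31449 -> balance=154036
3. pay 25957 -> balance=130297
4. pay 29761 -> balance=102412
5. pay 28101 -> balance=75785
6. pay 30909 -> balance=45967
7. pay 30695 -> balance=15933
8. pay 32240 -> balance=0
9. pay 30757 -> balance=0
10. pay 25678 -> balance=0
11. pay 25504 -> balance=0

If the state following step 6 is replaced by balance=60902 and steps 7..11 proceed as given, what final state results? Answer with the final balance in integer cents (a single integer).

0

state after step 6 := balance=60902
7. pay 30695 -> balance=31083
8. pay 32240 -> balance=0
9. pay 30757 -> balance=0
10. pay 25678 -> balance=0
11. pay 25504 -> balance=0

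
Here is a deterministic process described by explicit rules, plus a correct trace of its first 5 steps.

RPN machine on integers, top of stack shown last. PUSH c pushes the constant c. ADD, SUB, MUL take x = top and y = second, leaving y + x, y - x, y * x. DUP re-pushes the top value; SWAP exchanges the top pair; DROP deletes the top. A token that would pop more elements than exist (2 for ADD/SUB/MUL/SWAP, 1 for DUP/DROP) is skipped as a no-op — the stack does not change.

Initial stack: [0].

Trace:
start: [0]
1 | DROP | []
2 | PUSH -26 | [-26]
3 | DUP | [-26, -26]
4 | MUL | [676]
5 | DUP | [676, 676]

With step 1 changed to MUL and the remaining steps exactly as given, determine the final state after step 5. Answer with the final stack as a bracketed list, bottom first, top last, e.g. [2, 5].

(re-executing from step 1 with the substitution; state before step 1: [0])
1 | MUL | [0]
2 | PUSH -26 | [0, -26]
3 | DUP | [0, -26, -26]
4 | MUL | [0, 676]
5 | DUP | [0, 676, 676]

[0, 676, 676]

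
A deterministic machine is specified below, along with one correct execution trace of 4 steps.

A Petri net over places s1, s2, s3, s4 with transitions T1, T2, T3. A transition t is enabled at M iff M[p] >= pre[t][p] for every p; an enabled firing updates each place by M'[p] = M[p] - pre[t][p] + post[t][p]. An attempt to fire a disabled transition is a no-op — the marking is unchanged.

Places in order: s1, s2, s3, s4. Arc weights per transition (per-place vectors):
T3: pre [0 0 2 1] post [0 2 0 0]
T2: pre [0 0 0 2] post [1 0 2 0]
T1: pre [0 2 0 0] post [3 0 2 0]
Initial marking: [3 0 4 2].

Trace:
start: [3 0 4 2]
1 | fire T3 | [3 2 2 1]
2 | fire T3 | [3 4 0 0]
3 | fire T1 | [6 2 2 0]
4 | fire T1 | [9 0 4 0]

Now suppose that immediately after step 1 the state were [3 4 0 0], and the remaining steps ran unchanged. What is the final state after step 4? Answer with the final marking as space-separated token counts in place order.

9 0 4 0

state after step 1 := [3 4 0 0]
2 | fire T3 | [3 4 0 0]
3 | fire T1 | [6 2 2 0]
4 | fire T1 | [9 0 4 0]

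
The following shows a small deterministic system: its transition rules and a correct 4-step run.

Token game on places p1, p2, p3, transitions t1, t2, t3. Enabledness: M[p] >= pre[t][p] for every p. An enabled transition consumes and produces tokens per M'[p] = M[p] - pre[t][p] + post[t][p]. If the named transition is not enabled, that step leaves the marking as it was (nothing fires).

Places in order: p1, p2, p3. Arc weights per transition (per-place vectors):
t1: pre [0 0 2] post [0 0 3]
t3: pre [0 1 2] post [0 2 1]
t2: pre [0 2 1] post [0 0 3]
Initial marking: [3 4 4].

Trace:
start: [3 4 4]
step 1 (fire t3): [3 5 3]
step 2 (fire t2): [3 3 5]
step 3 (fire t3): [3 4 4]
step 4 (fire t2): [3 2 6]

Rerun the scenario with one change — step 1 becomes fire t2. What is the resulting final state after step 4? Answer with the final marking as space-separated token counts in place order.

3 0 8

(re-executing from step 1 with the substitution; state before step 1: [3 4 4])
step 1 (fire t2): [3 2 6]
step 2 (fire t2): [3 0 8]
step 3 (fire t3): [3 0 8]
step 4 (fire t2): [3 0 8]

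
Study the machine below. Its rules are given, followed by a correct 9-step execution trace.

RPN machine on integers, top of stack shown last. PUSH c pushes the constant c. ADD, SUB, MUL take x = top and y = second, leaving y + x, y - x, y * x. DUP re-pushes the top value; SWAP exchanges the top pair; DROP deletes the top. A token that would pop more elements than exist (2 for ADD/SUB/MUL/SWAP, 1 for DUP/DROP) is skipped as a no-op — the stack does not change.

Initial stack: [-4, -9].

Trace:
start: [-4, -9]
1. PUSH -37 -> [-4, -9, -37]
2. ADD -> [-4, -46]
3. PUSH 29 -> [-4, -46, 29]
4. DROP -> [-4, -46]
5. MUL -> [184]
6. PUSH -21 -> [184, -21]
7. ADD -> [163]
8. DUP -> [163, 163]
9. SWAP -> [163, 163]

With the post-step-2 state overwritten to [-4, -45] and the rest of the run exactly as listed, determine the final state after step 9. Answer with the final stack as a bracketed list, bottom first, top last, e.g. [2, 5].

[159, 159]

state after step 2 := [-4, -45]
3. PUSH 29 -> [-4, -45, 29]
4. DROP -> [-4, -45]
5. MUL -> [180]
6. PUSH -21 -> [180, -21]
7. ADD -> [159]
8. DUP -> [159, 159]
9. SWAP -> [159, 159]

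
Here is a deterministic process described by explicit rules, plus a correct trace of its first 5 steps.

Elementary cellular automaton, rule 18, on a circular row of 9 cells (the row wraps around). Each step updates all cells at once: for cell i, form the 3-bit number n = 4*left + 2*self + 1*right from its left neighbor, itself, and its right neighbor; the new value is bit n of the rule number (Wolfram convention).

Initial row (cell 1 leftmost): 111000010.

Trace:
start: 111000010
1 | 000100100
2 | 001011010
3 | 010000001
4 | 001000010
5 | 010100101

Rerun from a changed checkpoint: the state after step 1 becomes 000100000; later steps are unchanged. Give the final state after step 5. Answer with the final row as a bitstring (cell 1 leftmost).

000000011

state after step 1 := 000100000
2 | 001010000
3 | 010001000
4 | 101010100
5 | 000000011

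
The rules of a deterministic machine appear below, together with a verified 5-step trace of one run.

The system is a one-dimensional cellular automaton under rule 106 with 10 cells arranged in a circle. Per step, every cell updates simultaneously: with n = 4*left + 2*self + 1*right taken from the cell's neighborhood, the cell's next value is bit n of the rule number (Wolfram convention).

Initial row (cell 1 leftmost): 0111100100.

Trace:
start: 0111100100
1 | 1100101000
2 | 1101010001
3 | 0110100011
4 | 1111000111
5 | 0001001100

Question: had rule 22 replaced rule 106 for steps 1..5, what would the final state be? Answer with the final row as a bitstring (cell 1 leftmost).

(re-executing steps 1..5 under rule 22; state before step 1: 0111100100)
1 | 1000011110
2 | 1100100000
3 | 0011110001
4 | 1100001011
5 | 0010011000

0010011000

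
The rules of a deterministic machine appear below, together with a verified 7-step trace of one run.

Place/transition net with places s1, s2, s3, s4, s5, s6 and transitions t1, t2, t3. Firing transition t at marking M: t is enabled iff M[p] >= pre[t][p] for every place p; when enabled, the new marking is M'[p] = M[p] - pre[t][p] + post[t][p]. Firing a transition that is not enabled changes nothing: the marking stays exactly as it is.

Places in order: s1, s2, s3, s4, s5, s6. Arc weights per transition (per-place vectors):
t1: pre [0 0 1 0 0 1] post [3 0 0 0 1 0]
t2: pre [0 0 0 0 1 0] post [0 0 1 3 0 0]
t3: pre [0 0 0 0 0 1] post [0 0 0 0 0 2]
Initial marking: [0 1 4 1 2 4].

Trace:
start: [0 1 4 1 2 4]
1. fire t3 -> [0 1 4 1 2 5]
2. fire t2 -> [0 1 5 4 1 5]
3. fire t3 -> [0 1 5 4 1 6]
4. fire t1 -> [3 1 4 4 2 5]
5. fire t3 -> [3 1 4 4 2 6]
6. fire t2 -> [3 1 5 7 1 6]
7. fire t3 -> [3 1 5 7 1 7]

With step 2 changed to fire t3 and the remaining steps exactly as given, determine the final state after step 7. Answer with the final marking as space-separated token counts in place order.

3 1 4 4 2 8

(re-executing from step 2 with the substitution; state before step 2: [0 1 4 1 2 5])
2. fire t3 -> [0 1 4 1 2 6]
3. fire t3 -> [0 1 4 1 2 7]
4. fire t1 -> [3 1 3 1 3 6]
5. fire t3 -> [3 1 3 1 3 7]
6. fire t2 -> [3 1 4 4 2 7]
7. fire t3 -> [3 1 4 4 2 8]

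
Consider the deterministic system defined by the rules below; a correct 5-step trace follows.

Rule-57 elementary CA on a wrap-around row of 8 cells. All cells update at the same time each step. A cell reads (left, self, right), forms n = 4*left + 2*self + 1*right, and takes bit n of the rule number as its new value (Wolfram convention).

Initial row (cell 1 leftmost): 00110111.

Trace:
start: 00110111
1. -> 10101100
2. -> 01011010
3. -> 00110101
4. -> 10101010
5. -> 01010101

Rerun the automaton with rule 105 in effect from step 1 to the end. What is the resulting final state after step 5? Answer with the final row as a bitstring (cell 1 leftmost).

00111101

(re-executing steps 1..5 under rule 105; state before step 1: 00110111)
1. -> 00111101
2. -> 00100110
3. -> 10000110
4. -> 00110111
5. -> 00111101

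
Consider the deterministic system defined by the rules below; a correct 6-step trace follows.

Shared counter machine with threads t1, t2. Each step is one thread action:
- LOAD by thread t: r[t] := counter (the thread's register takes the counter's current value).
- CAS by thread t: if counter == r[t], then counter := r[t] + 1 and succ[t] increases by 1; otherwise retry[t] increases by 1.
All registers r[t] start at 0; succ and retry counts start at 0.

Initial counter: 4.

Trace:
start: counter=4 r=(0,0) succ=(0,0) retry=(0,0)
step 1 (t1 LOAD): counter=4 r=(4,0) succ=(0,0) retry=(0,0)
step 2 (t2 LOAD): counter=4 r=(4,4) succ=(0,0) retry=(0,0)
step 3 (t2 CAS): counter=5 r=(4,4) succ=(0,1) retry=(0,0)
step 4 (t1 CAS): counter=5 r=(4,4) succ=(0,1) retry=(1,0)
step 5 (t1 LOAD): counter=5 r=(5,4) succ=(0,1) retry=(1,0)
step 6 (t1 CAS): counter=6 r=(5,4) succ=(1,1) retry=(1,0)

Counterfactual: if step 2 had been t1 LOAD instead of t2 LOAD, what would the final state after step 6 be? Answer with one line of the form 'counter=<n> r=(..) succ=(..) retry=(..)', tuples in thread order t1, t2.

counter=6 r=(5,0) succ=(2,0) retry=(0,1)

(re-executing from step 2 with the substitution; state before step 2: counter=4 r=(4,0) succ=(0,0) retry=(0,0))
step 2 (t1 LOAD): counter=4 r=(4,0) succ=(0,0) retry=(0,0)
step 3 (t2 CAS): counter=4 r=(4,0) succ=(0,0) retry=(0,1)
step 4 (t1 CAS): counter=5 r=(4,0) succ=(1,0) retry=(0,1)
step 5 (t1 LOAD): counter=5 r=(5,0) succ=(1,0) retry=(0,1)
step 6 (t1 CAS): counter=6 r=(5,0) succ=(2,0) retry=(0,1)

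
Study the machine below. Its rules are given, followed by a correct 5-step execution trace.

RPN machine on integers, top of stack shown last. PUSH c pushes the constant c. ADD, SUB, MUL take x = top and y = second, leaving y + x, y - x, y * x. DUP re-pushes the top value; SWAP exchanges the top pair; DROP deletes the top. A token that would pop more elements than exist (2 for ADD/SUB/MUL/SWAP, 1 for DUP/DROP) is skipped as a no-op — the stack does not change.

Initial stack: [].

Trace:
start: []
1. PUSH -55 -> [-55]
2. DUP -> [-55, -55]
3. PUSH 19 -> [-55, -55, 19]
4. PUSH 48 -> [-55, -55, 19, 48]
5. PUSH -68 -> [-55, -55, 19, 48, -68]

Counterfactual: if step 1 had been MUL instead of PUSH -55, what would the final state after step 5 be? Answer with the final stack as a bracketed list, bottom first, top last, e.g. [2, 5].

[19, 48, -68]

(re-executing from step 1 with the substitution; state before step 1: [])
1. MUL -> []
2. DUP -> []
3. PUSH 19 -> [19]
4. PUSH 48 -> [19, 48]
5. PUSH -68 -> [19, 48, -68]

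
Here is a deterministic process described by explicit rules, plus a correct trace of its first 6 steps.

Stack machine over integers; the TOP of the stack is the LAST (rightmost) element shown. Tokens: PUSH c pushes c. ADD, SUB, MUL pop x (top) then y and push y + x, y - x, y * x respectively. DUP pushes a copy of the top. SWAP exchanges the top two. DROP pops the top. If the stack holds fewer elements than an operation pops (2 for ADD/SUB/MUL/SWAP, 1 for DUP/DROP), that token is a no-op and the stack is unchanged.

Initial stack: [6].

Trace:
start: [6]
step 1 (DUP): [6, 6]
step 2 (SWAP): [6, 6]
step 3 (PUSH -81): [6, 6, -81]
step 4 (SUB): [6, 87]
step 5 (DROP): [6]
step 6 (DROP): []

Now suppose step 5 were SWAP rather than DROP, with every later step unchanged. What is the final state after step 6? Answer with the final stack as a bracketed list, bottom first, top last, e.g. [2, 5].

[87]

(re-executing from step 5 with the substitution; state before step 5: [6, 87])
step 5 (SWAP): [87, 6]
step 6 (DROP): [87]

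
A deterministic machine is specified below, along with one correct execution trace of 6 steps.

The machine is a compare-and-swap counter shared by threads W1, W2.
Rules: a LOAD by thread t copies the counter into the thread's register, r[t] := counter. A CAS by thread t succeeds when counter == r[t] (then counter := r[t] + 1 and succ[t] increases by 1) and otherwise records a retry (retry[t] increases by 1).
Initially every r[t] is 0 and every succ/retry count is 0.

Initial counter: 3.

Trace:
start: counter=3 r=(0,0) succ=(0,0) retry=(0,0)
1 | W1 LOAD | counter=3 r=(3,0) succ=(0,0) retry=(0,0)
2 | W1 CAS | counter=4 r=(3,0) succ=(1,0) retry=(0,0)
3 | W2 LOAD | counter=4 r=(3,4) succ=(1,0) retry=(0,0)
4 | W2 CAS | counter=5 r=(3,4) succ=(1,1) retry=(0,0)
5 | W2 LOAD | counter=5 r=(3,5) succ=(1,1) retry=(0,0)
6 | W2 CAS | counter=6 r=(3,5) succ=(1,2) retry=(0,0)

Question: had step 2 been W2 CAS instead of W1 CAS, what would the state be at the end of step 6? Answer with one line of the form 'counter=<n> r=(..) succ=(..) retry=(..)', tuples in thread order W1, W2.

(re-executing from step 2 with the substitution; state before step 2: counter=3 r=(3,0) succ=(0,0) retry=(0,0))
2 | W2 CAS | counter=3 r=(3,0) succ=(0,0) retry=(0,1)
3 | W2 LOAD | counter=3 r=(3,3) succ=(0,0) retry=(0,1)
4 | W2 CAS | counter=4 r=(3,3) succ=(0,1) retry=(0,1)
5 | W2 LOAD | counter=4 r=(3,4) succ=(0,1) retry=(0,1)
6 | W2 CAS | counter=5 r=(3,4) succ=(0,2) retry=(0,1)

counter=5 r=(3,4) succ=(0,2) retry=(0,1)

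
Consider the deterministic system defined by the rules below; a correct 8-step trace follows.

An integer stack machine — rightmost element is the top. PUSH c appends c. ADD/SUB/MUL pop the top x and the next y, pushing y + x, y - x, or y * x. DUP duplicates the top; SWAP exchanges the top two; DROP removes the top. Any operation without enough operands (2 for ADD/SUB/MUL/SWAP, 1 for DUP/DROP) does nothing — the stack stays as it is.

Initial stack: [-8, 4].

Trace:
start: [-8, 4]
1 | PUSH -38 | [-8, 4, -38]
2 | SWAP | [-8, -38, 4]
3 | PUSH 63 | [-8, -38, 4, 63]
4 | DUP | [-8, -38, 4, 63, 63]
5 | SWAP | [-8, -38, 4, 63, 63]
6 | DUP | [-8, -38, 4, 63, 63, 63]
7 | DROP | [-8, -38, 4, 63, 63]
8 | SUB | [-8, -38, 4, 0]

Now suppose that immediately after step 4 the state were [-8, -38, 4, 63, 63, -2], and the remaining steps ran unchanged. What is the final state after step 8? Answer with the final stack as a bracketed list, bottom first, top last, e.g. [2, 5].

[-8, -38, 4, 63, -65]

state after step 4 := [-8, -38, 4, 63, 63, -2]
5 | SWAP | [-8, -38, 4, 63, -2, 63]
6 | DUP | [-8, -38, 4, 63, -2, 63, 63]
7 | DROP | [-8, -38, 4, 63, -2, 63]
8 | SUB | [-8, -38, 4, 63, -65]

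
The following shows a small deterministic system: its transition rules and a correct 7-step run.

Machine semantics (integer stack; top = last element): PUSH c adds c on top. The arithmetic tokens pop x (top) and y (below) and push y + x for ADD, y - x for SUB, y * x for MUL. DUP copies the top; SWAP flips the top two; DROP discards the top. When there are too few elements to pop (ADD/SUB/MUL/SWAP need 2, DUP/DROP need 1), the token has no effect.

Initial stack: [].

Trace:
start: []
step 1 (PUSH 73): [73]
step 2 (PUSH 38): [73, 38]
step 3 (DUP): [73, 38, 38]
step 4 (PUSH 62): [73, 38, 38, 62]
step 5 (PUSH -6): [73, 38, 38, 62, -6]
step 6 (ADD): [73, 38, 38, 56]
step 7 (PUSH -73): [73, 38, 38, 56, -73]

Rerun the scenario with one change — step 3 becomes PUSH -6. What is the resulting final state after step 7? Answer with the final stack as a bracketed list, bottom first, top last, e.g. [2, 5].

(re-executing from step 3 with the substitution; state before step 3: [73, 38])
step 3 (PUSH -6): [73, 38, -6]
step 4 (PUSH 62): [73, 38, -6, 62]
step 5 (PUSH -6): [73, 38, -6, 62, -6]
step 6 (ADD): [73, 38, -6, 56]
step 7 (PUSH -73): [73, 38, -6, 56, -73]

[73, 38, -6, 56, -73]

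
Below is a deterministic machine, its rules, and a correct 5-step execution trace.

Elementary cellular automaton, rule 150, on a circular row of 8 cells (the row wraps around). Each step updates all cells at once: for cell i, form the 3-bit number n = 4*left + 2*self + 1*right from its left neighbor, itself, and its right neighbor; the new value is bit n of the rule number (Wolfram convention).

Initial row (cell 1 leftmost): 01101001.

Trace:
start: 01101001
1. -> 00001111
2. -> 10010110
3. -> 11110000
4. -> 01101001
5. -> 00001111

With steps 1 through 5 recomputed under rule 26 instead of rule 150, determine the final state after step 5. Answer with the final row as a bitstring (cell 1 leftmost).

01100100

(re-executing steps 1..5 under rule 26; state before step 1: 01101001)
1. -> 01000110
2. -> 10101101
3. -> 00001001
4. -> 10010110
5. -> 01100100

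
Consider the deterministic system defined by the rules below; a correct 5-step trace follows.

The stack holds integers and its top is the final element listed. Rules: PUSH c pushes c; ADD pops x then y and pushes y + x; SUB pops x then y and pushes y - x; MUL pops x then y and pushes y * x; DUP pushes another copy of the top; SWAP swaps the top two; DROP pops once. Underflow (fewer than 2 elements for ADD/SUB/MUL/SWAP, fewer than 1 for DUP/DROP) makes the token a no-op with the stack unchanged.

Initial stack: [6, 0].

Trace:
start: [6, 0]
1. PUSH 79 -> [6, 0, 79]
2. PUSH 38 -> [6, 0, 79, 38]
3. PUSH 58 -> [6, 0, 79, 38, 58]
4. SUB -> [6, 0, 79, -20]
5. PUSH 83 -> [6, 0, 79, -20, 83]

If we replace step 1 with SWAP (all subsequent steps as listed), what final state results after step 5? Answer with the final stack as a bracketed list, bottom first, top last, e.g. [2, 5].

[0, 6, -20, 83]

(re-executing from step 1 with the substitution; state before step 1: [6, 0])
1. SWAP -> [0, 6]
2. PUSH 38 -> [0, 6, 38]
3. PUSH 58 -> [0, 6, 38, 58]
4. SUB -> [0, 6, -20]
5. PUSH 83 -> [0, 6, -20, 83]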